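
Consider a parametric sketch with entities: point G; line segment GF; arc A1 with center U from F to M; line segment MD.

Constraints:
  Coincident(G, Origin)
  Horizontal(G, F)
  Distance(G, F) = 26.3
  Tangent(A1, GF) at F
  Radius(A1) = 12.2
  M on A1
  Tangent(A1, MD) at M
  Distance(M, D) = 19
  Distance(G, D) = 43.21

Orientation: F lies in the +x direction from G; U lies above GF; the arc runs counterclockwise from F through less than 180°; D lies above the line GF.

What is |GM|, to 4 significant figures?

41.07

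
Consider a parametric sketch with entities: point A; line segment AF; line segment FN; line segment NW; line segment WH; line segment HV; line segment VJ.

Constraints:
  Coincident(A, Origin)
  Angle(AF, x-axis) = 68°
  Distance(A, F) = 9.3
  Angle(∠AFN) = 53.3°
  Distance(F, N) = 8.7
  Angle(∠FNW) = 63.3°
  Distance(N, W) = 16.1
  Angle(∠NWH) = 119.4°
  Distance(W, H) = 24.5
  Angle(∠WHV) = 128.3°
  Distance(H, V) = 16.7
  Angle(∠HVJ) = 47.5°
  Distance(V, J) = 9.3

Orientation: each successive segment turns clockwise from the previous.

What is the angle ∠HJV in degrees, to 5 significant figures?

99.146°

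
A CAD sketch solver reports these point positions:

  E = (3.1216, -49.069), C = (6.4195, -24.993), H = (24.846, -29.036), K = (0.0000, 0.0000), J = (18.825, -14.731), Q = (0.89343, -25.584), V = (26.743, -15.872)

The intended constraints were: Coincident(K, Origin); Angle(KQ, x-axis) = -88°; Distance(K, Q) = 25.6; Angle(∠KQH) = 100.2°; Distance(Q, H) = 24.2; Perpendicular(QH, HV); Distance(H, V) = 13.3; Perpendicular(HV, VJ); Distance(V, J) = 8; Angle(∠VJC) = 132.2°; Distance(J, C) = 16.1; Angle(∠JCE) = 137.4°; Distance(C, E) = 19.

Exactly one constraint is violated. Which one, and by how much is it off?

Distance(C, E) = 19 — off by 5.30.

K = (0.00, 0.00) ✓; KQ at -88.00° ✓; |KQ| = 25.60 ✓; ∠KQH = 100.2° ✓; |QH| = 24.20 ✓; ∠(QH, HV) = 90.00° ✓; |HV| = 13.30 ✓; ∠(HV, VJ) = 90.00° ✓; |VJ| = 8.000 ✓; ∠VJC = 132.2° ✓; |JC| = 16.10 ✓; ∠JCE = 137.4° ✓; |CE| = 24.30 ✗.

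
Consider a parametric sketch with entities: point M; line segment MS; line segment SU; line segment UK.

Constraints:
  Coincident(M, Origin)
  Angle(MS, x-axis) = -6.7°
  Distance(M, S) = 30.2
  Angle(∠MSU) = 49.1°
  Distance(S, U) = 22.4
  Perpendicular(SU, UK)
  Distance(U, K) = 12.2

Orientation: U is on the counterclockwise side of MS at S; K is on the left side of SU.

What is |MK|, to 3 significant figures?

10.9

∠MSU = 49.1°, so SU runs at -6.7° + (180° − 49.1°) = 124° from the x-axis; with |SU| = 22.4, U = S + 22.4·(cos 124°, sin 124°) = (17.4, 15.0). SU is perpendicular to UK; with |UK| = 12.2 on the left of SU, K = U + 12.2·(-0.827, -0.562) = (7.31, 8.15). Then |MK| = |K − M| = 10.9.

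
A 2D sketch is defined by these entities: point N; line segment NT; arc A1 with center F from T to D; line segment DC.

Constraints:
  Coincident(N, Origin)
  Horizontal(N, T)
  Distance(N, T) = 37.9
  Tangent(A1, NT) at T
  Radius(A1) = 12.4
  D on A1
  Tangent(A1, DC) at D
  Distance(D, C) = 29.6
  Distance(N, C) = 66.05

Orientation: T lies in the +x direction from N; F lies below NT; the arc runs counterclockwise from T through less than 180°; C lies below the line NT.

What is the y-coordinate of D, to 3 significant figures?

-21.5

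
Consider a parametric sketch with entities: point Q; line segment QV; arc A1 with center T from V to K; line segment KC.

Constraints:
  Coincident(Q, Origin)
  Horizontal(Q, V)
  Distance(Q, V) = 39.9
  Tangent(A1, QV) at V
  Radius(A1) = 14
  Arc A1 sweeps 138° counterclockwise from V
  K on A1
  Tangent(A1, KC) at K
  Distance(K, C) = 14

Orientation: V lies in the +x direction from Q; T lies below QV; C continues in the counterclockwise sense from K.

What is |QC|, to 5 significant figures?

53.069

Q is at the origin; Q and V share the same y with |QV| = 39.9 and V on the +x side, so V = (39.900, 0.0000). Tangency of A1 to QV means the radius TV is perpendicular to QV, so T = V + (0, -14) = (39.900, -14.000). On A1, V sits at bearing 90° from T; a 138° counterclockwise sweep puts K at bearing 228°, so K = T + 14.0·(cos 228°, sin 228°) = (30.532, -24.404). Tangency of A1 to KC means the radius TK is perpendicular to KC, so KC runs along (−sin 228°, cos 228°); with |KC| = 14.0, C = (40.936, -33.772). Then |QC| = |C − Q| = 53.069.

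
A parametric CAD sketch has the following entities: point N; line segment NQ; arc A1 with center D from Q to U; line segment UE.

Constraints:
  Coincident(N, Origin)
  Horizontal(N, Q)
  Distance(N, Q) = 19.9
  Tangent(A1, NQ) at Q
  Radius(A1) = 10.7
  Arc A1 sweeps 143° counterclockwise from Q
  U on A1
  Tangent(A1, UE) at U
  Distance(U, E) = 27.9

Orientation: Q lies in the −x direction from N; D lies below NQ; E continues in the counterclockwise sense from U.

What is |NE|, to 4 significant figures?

36.26

N is at the origin; NQ is horizontal with |NQ| = 19.9 and Q on the −x side, so Q = (-19.90, 0.000). A1 meets NQ tangentially, so DQ is at right angles to NQ, so D = Q + (0, -10.7) = (-19.90, -10.70). On A1, Q sits at bearing 90° from D; a 143° counterclockwise sweep puts U at bearing 233°, so U = D + 10.7·(cos 233°, sin 233°) = (-26.34, -19.25). A1 meets UE tangentially, so DU is at right angles to UE, so UE runs along (−sin 233°, cos 233°); with |UE| = 27.9, E = (-4.057, -36.04). Then |NE| = |E − N| = 36.26.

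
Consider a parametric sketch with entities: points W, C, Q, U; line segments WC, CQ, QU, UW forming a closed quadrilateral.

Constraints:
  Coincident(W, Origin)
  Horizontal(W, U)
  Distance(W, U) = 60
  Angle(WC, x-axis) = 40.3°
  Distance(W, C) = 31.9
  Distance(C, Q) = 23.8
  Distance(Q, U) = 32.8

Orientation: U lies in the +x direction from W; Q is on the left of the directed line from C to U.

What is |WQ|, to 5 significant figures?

55.055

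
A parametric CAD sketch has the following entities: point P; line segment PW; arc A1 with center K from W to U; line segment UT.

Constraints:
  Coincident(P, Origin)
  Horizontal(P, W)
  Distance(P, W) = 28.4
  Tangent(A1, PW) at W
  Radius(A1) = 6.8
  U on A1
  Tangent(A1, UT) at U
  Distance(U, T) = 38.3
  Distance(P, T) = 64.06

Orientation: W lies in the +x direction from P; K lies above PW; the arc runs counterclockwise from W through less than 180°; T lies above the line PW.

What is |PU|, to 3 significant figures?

34.7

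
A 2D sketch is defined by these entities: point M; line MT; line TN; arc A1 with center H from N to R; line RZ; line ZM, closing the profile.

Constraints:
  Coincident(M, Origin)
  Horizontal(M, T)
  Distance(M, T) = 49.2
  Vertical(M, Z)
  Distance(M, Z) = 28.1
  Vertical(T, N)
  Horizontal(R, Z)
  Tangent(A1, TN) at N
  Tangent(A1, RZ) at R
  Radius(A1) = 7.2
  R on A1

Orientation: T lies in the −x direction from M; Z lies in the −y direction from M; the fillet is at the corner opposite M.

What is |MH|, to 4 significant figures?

46.91

M is at the origin; M and T share the same y with |MT| = 49.2 and T on the −x side, so T = (-49.20, 0.000). MZ is vertical with |MZ| = 28.1 and Z on the −y side, so Z = (0.000, -28.10). The virtual corner opposite M is at (-49.20, -28.10). A1 meets TN tangentially, so HN is at right angles to TN and since A1 is tangent to RZ there, HR ⟂ RZ, with radius 7.2, so the center H sits 7.2 in from both sides at H = (-42.00, -20.90). Then |MH| = |H − M| = 46.91.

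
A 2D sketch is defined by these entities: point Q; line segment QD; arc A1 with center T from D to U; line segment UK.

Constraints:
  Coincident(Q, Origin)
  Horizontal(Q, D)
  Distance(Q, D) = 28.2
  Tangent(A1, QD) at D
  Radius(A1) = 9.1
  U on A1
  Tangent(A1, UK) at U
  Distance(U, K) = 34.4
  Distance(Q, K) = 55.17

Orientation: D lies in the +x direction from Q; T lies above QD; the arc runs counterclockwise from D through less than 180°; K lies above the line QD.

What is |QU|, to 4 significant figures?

38.62

Checks: |TU| = 9.100 ✓; ∠(TU, UK) = 90.00° ✓; |UK| = 34.40 ✓; |QK| = 55.17 ✓.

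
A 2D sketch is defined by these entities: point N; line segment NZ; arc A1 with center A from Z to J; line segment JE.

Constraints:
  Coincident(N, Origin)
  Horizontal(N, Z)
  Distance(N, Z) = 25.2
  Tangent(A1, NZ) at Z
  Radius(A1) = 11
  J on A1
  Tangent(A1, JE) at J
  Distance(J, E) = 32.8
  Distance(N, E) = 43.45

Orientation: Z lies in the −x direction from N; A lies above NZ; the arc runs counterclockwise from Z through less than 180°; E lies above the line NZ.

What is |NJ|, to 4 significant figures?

17.24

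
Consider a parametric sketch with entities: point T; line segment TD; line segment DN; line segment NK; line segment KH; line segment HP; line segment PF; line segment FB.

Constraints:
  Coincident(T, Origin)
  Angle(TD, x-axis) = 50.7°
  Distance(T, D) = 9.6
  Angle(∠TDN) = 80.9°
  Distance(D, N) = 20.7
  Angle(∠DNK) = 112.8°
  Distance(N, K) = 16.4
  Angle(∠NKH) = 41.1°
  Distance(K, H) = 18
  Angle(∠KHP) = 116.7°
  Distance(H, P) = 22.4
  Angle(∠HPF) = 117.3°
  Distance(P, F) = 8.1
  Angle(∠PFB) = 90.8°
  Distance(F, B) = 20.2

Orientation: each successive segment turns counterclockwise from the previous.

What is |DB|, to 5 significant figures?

27.545

T is at the origin; TD runs at 50.7° with length 9.6, so D = (6.0805, 7.4289). ∠TDN = 80.9° gives DN at 149.80° from the x-axis; with |DN| = 20.7, N = (-11.810, 17.841). ∠DNK = 112.8° gives NK at -143.00° from the x-axis; with |NK| = 16.4, K = (-24.908, 7.9716). ∠NKH = 41.1° gives KH at -4.1000° from the x-axis; with |KH| = 18.0, H = (-6.9537, 6.6847). ∠KHP = 116.7° gives HP at 59.200° from the x-axis; with |HP| = 22.4, P = (4.5160, 25.925). ∠HPF = 117.3° gives PF at 121.90° from the x-axis; with |PF| = 8.1, F = (0.23569, 32.802). ∠PFB = 90.8° gives FB at -148.90° from the x-axis; with |FB| = 20.2, B = (-17.061, 22.368). Then |DB| = |B − D| = 27.545.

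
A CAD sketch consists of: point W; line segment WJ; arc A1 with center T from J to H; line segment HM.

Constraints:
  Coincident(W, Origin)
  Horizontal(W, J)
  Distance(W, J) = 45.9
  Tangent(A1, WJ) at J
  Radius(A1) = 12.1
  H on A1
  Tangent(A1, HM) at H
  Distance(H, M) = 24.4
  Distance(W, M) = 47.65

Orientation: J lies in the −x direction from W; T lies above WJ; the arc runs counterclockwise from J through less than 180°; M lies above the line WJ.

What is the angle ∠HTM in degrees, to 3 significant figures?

63.6°

W is at the origin; W and J share the same y with |WJ| = 45.9 and J on the −x side, so J = (-45.9, 0.00). Tangency of A1 to WJ means the radius TJ is perpendicular to WJ, so T = J + (0, 12.1) = (-45.9, 12.1). Since TH ⟂ HM (tangency), |TM| = √(12.1² + 24.4²) = 27.2 regardless of where H sits on A1. So M lies on both circle(W, 47.65) and circle(T, 27.2); the above-WJ intersection is M = (-31.9, 35.4). H is the foot of the tangent from M: H = (-33.8, 11.1).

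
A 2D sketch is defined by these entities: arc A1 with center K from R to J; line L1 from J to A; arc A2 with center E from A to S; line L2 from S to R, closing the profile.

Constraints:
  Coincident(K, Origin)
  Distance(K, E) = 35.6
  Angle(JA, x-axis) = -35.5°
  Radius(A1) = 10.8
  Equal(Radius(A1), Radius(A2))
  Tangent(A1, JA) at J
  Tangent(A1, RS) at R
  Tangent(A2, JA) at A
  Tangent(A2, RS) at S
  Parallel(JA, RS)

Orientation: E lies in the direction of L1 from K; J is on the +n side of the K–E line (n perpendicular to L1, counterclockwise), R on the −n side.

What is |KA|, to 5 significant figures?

37.202

Tangency of A1 to both parallel lines with radius 10.8 puts J and R at K ± 10.8·n: J = (6.2716, 8.7924), R = (-6.2716, -8.7924). Equal radii place A and S the same way about E: A = E + 10.8·n = (35.254, -11.881), S = E − 10.8·n = (22.711, -29.465). Then |KA| = |A − K| = 37.202.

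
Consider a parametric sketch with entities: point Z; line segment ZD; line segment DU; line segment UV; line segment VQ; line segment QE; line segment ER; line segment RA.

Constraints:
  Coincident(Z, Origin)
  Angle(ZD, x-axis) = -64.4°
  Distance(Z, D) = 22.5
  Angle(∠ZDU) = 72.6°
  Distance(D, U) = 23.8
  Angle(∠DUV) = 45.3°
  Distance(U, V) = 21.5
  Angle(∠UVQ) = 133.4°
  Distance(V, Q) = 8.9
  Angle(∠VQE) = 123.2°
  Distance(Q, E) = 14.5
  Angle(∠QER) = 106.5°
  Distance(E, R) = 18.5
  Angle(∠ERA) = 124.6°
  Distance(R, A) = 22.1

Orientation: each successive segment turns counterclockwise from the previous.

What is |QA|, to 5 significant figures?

35.428

Z is at the origin; ZD runs at -64.4° with length 22.5, so D = (9.7219, -20.291). ∠ZDU = 72.6° gives DU at 43.000° from the x-axis; with |DU| = 23.8, U = (27.128, -4.0597). ∠DUV = 45.3° gives UV at 177.70° from the x-axis; with |UV| = 21.5, V = (5.6455, -3.1968). ∠UVQ = 133.4° gives VQ at -135.70° from the x-axis; with |VQ| = 8.9, Q = (-0.72420, -9.4127). ∠VQE = 123.2° gives QE at -78.900° from the x-axis; with |QE| = 14.5, E = (2.0674, -23.641). ∠QER = 106.5° gives ER at -5.4000° from the x-axis; with |ER| = 18.5, R = (20.485, -25.382). ∠ERA = 124.6° gives RA at 50.000° from the x-axis; with |RA| = 22.1, A = (34.691, -8.4529). Then |QA| = |A − Q| = 35.428.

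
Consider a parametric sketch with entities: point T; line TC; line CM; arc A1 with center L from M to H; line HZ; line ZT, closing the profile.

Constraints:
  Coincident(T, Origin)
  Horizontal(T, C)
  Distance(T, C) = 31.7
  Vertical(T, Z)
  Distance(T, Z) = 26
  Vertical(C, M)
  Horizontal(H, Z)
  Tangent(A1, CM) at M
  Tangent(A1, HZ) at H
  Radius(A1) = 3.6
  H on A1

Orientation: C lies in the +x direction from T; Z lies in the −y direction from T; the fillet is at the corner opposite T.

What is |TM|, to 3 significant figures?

38.8

T is at the origin; T and C share the same y with |TC| = 31.7 and C on the +x side, so C = (31.7, 0.00). TZ is vertical with |TZ| = 26.0 and Z on the −y side, so Z = (0.00, -26.0). The virtual corner opposite T is at (31.7, -26.0). Since A1 is tangent to CM there, LM ⟂ CM and since A1 is tangent to HZ there, LH ⟂ HZ, with radius 3.6, so the center L sits 3.6 in from both sides at L = (28.1, -22.4). That places the tangent points at M = (31.7, -22.4) on CM and H = (28.1, -26.0) on HZ. Then |TM| = |M − T| = 38.8.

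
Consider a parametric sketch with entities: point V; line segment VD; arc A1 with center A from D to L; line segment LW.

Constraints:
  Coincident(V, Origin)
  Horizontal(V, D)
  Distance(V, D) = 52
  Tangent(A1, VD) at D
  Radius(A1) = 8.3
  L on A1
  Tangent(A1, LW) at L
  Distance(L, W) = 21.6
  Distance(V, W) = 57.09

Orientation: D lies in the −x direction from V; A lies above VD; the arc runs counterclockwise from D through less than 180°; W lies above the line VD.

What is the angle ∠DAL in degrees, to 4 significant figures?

100.8°

V is at the origin; VD is horizontal with |VD| = 52.0 and D on the −x side, so D = (-52.00, 0.000). Since A1 is tangent to VD there, AD ⟂ VD, so A = D + (0, 8.3) = (-52.00, 8.300). Since AL ⟂ LW (tangency), |AW| = √(8.3² + 21.6²) = 23.14 regardless of where L sits on A1. So W lies on both circle(V, 57.09) and circle(A, 23.14); the above-VD intersection is W = (-47.89, 31.07). L is the foot of the tangent from W: L = (-43.85, 9.855).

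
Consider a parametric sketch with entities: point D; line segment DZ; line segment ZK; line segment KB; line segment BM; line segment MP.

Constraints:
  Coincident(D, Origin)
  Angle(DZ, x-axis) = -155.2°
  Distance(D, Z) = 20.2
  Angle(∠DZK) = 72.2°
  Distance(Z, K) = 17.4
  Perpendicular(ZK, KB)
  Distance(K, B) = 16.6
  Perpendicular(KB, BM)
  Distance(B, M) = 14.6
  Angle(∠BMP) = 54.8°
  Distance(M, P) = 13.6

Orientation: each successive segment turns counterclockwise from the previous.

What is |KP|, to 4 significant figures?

8.707

D is at the origin; DZ runs at -155.2° with length 20.2, so Z = (-18.34, -8.473). ∠DZK = 72.2° gives ZK at -47.40° from the x-axis; with |ZK| = 17.4, K = (-6.559, -21.28). The perpendicularity gives KB at right angles to ZK, so KB runs at 42.60°; with |KB| = 16.6, B = (5.660, -10.04). The perpendicularity gives BM at right angles to KB, so BM runs at 132.6°; with |BM| = 14.6, M = (-4.223, 0.7021). ∠BMP = 54.8° gives MP at -102.2° from the x-axis; with |MP| = 13.6, P = (-7.097, -12.59). Then |KP| = |P − K| = 8.707.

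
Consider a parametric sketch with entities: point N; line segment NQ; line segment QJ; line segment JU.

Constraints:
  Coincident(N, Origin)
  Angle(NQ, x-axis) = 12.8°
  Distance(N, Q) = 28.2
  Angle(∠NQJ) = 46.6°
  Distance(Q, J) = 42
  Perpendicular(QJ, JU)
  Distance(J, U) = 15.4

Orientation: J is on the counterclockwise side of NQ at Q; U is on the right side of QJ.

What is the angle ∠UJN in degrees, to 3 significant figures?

132°

N is at the origin; NQ runs at 12.8° with length 28.2, so Q = 28.2·(cos 12.8°, sin 12.8°) = (27.5, 6.25). ∠NQJ = 46.6°, so QJ runs at 12.8° + (180° − 46.6°) = 146° from the x-axis; with |QJ| = 42.0, J = Q + 42.0·(cos 146°, sin 146°) = (-7.40, 29.6). QJ ⟂ JU; with |JU| = 15.4 on the right of QJ, U = J + 15.4·(0.556, 0.831) = (1.16, 42.4). Then cos ∠UJN = JU·JN / (|JU||JN|), giving 132°.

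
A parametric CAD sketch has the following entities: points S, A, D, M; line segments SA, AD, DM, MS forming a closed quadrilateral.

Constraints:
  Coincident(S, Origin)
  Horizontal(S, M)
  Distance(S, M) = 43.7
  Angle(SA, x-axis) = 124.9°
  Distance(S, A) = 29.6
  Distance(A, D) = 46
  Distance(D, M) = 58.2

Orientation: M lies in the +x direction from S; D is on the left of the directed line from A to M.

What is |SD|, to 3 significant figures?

56.2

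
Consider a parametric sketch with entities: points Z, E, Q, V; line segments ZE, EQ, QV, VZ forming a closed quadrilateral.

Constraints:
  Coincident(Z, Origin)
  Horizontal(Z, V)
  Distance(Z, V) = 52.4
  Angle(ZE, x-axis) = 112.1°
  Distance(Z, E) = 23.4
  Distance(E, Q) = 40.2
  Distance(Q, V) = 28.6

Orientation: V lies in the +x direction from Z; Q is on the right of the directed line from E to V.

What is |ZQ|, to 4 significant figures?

23.92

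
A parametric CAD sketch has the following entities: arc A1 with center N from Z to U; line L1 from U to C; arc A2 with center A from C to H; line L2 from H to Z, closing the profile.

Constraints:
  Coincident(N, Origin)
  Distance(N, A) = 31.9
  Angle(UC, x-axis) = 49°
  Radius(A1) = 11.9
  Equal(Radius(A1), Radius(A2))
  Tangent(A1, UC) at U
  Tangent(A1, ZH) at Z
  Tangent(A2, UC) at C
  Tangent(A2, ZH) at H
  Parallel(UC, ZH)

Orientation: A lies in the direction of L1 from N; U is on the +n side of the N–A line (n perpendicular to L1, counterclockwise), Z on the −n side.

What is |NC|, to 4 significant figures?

34.05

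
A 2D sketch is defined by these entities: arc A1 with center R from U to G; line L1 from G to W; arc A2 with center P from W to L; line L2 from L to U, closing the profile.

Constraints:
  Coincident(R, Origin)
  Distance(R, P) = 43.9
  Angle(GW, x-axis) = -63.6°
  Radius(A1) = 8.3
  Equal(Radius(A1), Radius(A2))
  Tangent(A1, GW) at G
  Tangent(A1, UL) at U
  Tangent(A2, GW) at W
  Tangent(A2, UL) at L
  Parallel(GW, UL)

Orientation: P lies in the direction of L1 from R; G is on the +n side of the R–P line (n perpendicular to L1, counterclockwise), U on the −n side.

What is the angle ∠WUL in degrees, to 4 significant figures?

20.71°

The slot axis is L1's direction at -63.6°, so u = (cos -63.6°, sin -63.6°) = (0.4446, -0.8957) and n = (−sin -63.6°, cos -63.6°) = (0.8957, 0.4446). R is at the origin and P lies 43.9 along u from R, so P = 43.9·u = (19.52, -39.32). Tangency of A1 to both parallel lines with radius 8.3 puts G and U at R ± 8.3·n: G = (7.434, 3.690), U = (-7.434, -3.690). Equal radii place W and L the same way about P: W = P + 8.3·n = (26.95, -35.63), L = P − 8.3·n = (12.09, -43.01). Then cos ∠WUL = UW·UL / (|UW||UL|), giving 20.71°.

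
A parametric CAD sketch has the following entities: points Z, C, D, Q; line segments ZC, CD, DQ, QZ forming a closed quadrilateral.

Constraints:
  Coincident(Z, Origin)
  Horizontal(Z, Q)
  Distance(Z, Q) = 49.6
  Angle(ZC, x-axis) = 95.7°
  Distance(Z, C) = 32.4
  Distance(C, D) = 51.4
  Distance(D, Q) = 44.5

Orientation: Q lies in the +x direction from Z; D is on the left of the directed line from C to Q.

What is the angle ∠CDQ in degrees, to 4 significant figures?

80.02°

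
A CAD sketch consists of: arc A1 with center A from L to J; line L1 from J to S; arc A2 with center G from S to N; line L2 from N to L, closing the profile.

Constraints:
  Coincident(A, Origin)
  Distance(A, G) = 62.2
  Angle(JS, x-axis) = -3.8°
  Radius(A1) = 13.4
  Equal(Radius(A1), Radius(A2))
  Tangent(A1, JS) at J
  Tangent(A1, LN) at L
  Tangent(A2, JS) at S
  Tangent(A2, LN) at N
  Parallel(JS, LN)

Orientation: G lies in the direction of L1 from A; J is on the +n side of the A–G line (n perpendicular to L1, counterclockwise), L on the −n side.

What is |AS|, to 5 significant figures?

63.627

The slot axis is L1's direction at -3.8°, so u = (cos -3.8°, sin -3.8°) = (0.99780, -0.066274) and n = (−sin -3.8°, cos -3.8°) = (0.066274, 0.99780). A is at the origin and G lies 62.2 along u from A, so G = 62.2·u = (62.063, -4.1222). Tangency of A1 to both parallel lines with radius 13.4 puts J and L at A ± 13.4·n: J = (0.88807, 13.371), L = (-0.88807, -13.371). Equal radii place S and N the same way about G: S = G + 13.4·n = (62.951, 9.2483), N = G − 13.4·n = (61.175, -17.493). Then |AS| = |S − A| = 63.627.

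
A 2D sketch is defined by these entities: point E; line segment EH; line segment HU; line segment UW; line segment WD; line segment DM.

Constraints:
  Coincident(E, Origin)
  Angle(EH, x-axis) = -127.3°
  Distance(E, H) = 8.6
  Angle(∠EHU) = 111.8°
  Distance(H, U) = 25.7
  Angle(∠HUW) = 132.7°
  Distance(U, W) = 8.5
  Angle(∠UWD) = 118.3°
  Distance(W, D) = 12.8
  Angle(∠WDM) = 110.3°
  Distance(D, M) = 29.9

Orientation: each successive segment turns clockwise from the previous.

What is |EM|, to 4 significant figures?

11.06

∠UWD = 118.3° gives WD at 55.50° from the x-axis; with |WD| = 12.8, D = (-26.61, 18.14). ∠WDM = 110.3° gives DM at -14.20° from the x-axis; with |DM| = 29.9, M = (2.374, 10.80). Then |EM| = |M − E| = 11.06.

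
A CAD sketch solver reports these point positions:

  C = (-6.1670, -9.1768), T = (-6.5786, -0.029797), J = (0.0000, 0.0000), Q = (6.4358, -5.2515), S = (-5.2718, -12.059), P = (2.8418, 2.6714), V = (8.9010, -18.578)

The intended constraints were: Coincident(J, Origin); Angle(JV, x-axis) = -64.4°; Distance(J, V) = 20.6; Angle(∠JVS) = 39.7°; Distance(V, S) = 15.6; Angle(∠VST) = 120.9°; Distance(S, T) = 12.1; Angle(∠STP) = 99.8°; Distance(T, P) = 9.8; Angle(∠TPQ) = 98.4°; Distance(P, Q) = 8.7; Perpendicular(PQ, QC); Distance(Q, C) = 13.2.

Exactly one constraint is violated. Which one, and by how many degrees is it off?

Perpendicular(PQ, QC) — off by 7.10°.

J = (0.00, 0.00) ✓; JV at -64.40° ✓; |JV| = 20.60 ✓; ∠JVS = 39.70° ✓; |VS| = 15.60 ✓; ∠VST = 120.9° ✓; |ST| = 12.10 ✓; ∠STP = 99.80° ✓; |TP| = 9.800 ✓; ∠TPQ = 98.40° ✓; |PQ| = 8.700 ✓; ∠(PQ, QC) = 97.10° ✗; |QC| = 13.20 ✓.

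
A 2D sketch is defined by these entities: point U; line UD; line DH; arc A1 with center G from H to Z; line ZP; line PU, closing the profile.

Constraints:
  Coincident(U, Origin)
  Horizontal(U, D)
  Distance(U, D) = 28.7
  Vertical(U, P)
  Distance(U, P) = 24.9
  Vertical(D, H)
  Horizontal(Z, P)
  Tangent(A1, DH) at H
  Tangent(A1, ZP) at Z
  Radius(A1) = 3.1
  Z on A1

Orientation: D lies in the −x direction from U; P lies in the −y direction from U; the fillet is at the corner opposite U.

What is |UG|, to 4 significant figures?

33.62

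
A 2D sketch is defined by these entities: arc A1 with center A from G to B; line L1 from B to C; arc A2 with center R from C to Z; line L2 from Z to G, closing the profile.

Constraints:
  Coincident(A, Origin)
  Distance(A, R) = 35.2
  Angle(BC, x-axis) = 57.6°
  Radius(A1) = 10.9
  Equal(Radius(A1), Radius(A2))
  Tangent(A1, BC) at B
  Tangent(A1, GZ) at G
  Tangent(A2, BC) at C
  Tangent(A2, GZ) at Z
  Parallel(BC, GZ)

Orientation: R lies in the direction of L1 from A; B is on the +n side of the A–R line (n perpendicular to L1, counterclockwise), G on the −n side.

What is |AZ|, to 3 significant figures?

36.8

The slot axis is L1's direction at 57.6°, so u = (cos 57.6°, sin 57.6°) = (0.536, 0.844) and n = (−sin 57.6°, cos 57.6°) = (-0.844, 0.536). A is at the origin and R lies 35.2 along u from A, so R = 35.2·u = (18.9, 29.7). Tangency of A1 to both parallel lines with radius 10.9 puts B and G at A ± 10.9·n: B = (-9.20, 5.84), G = (9.20, -5.84). Equal radii place C and Z the same way about R: C = R + 10.9·n = (9.66, 35.6), Z = R − 10.9·n = (28.1, 23.9). Then |AZ| = |Z − A| = 36.8.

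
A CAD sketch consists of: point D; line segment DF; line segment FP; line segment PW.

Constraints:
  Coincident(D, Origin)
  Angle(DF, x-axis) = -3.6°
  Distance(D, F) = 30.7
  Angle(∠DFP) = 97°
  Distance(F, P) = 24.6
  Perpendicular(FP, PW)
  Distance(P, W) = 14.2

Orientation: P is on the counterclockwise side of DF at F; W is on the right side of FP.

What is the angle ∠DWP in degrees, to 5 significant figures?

32.393°

∠DFP = 97.0°, so FP runs at -3.6° + (180° − 97.0°) = 79.400° from the x-axis; with |FP| = 24.6, P = F + 24.6·(cos 79.400°, sin 79.400°) = (35.165, 22.253). The perpendicularity gives PW at right angles to FP; with |PW| = 14.2 on the right of FP, W = P + 14.2·(0.98294, -0.18395) = (49.122, 19.640). Then cos ∠DWP = WD·WP / (|WD||WP|), giving 32.393°.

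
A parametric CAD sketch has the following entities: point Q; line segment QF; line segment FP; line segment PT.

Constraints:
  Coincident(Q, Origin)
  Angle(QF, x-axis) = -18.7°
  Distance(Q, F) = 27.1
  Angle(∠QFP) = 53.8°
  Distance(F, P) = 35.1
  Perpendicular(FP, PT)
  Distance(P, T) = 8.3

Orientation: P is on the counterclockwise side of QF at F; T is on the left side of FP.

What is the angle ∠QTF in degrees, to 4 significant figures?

48.70°

∠QFP = 53.8°, so FP runs at -18.7° + (180° − 53.8°) = 107.5° from the x-axis; with |FP| = 35.1, P = F + 35.1·(cos 107.5°, sin 107.5°) = (15.11, 24.79). FP is perpendicular to PT; with |PT| = 8.3 on the left of FP, T = P + 8.3·(-0.9537, -0.3007) = (7.199, 22.29). Then cos ∠QTF = TQ·TF / (|TQ||TF|), giving 48.70°.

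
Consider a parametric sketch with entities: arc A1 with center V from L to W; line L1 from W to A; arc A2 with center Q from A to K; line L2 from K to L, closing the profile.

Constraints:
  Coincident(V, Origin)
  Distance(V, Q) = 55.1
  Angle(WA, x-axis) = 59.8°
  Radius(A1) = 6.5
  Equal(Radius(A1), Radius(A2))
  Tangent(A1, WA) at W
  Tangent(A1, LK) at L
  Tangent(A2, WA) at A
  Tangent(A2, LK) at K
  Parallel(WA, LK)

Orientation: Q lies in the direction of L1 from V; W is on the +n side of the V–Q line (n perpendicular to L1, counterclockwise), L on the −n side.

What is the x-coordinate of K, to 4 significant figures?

33.33

The slot axis is L1's direction at 59.8°, so u = (cos 59.8°, sin 59.8°) = (0.5030, 0.8643) and n = (−sin 59.8°, cos 59.8°) = (-0.8643, 0.5030). V is at the origin and Q lies 55.1 along u from V, so Q = 55.1·u = (27.72, 47.62). Tangency of A1 to both parallel lines with radius 6.5 puts W and L at V ± 6.5·n: W = (-5.618, 3.270), L = (5.618, -3.270). Equal radii place A and K the same way about Q: A = Q + 6.5·n = (22.10, 50.89), K = Q − 6.5·n = (33.33, 44.35). So K.x = 33.33.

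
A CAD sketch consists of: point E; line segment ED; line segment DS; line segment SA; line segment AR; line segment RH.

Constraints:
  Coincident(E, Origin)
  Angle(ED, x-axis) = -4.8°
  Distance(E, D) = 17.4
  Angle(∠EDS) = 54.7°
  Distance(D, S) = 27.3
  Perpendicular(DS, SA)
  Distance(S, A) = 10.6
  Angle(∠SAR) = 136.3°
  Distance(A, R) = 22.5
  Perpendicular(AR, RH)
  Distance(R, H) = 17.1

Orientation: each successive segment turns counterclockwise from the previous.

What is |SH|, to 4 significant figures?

31.71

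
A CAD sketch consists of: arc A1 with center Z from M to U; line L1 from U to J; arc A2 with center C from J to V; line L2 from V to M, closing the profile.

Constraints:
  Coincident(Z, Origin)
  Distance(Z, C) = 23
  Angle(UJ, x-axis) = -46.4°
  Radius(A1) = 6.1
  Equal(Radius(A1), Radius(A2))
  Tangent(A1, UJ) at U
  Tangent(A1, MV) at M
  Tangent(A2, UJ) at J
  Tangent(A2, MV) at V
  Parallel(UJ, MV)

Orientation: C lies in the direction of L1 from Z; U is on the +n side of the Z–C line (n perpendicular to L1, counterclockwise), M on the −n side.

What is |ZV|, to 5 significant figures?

23.795

Tangency of A1 to both parallel lines with radius 6.1 puts U and M at Z ± 6.1·n: U = (4.4174, 4.2067), M = (-4.4174, -4.2067). Equal radii place J and V the same way about C: J = C + 6.1·n = (20.279, -12.449), V = C − 6.1·n = (11.444, -20.863). Then |ZV| = |V − Z| = 23.795.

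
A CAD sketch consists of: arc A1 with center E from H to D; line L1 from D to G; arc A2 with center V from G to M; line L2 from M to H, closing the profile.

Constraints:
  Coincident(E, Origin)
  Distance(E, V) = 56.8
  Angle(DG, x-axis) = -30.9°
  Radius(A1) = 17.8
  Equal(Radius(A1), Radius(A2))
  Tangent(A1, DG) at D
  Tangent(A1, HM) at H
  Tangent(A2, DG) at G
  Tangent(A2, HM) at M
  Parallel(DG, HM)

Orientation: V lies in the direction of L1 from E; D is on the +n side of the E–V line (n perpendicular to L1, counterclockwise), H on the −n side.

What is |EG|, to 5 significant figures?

59.524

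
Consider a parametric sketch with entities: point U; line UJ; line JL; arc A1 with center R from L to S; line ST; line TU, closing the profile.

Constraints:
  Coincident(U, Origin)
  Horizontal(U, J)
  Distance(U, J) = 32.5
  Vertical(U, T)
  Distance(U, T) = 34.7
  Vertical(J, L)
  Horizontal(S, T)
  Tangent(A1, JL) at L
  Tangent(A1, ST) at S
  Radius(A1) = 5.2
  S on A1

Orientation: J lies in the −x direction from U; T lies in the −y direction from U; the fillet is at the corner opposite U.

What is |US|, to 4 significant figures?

44.15

U is at the origin; U and J share the same y with |UJ| = 32.5 and J on the −x side, so J = (-32.50, 0.000). UT is vertical with |UT| = 34.7 and T on the −y side, so T = (0.000, -34.70). The virtual corner opposite U is at (-32.50, -34.70). Since A1 is tangent to JL there, RL ⟂ JL and since A1 is tangent to ST there, RS ⟂ ST, with radius 5.2, so the center R sits 5.2 in from both sides at R = (-27.30, -29.50). That places the tangent points at L = (-32.50, -29.50) on JL and S = (-27.30, -34.70) on ST. Then |US| = |S − U| = 44.15.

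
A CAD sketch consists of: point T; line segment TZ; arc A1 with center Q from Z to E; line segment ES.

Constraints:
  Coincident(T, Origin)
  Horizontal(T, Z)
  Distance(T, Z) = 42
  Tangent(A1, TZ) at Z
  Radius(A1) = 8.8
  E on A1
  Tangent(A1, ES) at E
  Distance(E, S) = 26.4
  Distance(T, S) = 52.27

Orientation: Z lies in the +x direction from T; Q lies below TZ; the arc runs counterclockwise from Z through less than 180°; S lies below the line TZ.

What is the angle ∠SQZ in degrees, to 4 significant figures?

171.0°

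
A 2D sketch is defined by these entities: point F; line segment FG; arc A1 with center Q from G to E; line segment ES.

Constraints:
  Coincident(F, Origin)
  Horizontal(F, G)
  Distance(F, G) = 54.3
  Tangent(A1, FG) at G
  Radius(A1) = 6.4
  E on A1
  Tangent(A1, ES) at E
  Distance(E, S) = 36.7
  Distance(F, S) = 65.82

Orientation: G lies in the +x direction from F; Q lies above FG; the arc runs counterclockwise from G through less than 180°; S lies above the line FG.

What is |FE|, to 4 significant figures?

60.98

Checks: |QE| = 6.400 ✓; ∠(QE, ES) = 90.00° ✓; |ES| = 36.70 ✓; |FS| = 65.82 ✓.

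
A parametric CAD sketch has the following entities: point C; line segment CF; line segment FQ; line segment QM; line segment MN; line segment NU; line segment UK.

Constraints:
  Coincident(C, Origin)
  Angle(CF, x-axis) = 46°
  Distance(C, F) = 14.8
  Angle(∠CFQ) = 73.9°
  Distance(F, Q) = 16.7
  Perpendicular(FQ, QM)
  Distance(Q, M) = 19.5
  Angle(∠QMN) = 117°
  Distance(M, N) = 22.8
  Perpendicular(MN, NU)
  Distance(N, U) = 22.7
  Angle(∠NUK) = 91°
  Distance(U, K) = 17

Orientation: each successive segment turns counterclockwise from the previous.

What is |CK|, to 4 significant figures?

12.93

C is at the origin; CF runs at 46.0° with length 14.8, so F = (10.28, 10.65). ∠CFQ = 73.9° gives FQ at 152.1° from the x-axis; with |FQ| = 16.7, Q = (-4.478, 18.46). FQ ⟂ QM, so QM runs at -117.9°; with |QM| = 19.5, M = (-13.60, 1.227). ∠QMN = 117.0° gives MN at -54.90° from the x-axis; with |MN| = 22.8, N = (-0.4925, -17.43). MN is perpendicular to NU, so NU runs at 35.10°; with |NU| = 22.7, U = (18.08, -4.374). ∠NUK = 91.0° gives UK at 124.1° from the x-axis; with |UK| = 17.0, K = (8.549, 9.703). Then |CK| = |K − C| = 12.93.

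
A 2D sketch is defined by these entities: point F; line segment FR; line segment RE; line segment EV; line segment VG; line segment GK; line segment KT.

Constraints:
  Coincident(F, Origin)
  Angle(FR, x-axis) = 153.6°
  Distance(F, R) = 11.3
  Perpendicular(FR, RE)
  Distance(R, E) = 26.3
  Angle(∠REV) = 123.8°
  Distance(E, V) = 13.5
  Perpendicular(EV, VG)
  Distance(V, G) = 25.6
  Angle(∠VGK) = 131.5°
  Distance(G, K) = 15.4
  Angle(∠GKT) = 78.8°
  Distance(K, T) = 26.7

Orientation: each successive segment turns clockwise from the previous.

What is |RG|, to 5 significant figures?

28.379

F is at the origin; FR runs at 153.6° with length 11.3, so R = (-10.122, 5.0244). FR ⟂ RE, so RE runs at 63.600°; with |RE| = 26.3, E = (1.5724, 28.582). ∠REV = 123.8° gives EV at 7.4000° from the x-axis; with |EV| = 13.5, V = (14.960, 30.320). EV ⟂ VG, so VG runs at -82.600°; with |VG| = 25.6, G = (18.257, 4.9336). Then |RG| = |G − R| = 28.379.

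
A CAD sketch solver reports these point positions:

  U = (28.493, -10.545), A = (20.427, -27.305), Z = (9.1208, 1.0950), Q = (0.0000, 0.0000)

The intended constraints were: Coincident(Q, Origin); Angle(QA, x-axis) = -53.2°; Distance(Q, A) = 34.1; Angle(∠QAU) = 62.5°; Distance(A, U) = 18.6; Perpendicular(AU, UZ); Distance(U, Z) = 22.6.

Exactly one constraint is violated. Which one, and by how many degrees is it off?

Perpendicular(AU, UZ) — off by 5.30°.

Q = (0.00, 0.00) ✓; QA at -53.20° ✓; |QA| = 34.10 ✓; ∠QAU = 62.50° ✓; |AU| = 18.60 ✓; ∠(AU, UZ) = 84.70° ✗; |UZ| = 22.60 ✓.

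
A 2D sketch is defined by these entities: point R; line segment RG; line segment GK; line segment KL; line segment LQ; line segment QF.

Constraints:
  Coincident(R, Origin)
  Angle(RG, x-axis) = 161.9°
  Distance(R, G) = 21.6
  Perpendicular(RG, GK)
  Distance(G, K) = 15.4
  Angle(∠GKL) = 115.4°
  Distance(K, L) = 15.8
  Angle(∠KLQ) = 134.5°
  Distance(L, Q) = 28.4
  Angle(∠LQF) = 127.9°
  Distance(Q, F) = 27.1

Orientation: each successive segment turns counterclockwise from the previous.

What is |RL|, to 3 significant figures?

23.4

RG is perpendicular to GK, so GK runs at -108°; with |GK| = 15.4, K = (-25.3, -7.93). ∠GKL = 115.4° gives KL at -43.5° from the x-axis; with |KL| = 15.8, L = (-13.9, -18.8). Then |RL| = |L − R| = 23.4.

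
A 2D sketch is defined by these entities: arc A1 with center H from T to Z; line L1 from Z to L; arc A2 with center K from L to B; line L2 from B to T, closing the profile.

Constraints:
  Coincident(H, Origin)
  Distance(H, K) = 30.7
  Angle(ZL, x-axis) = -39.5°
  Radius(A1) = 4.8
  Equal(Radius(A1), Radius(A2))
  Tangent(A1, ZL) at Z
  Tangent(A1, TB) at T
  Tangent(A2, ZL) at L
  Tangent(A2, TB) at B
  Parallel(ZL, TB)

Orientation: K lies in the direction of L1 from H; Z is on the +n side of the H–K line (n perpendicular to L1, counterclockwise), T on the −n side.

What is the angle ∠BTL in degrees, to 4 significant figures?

17.36°

Tangency of A1 to both parallel lines with radius 4.8 puts Z and T at H ± 4.8·n: Z = (3.053, 3.704), T = (-3.053, -3.704). Equal radii place L and B the same way about K: L = K + 4.8·n = (26.74, -15.82), B = K − 4.8·n = (20.64, -23.23). Then cos ∠BTL = TB·TL / (|TB||TL|), giving 17.36°.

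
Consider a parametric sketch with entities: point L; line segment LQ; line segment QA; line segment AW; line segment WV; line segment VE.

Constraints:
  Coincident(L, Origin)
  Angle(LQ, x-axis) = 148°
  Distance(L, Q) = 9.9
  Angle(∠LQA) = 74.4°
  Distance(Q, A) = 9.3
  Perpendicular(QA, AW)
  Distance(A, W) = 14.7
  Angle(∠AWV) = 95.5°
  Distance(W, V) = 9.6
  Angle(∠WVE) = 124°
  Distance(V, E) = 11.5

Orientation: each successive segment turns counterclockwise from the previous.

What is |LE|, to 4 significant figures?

10.61

L is at the origin; LQ runs at 148.0° with length 9.9, so Q = (-8.396, 5.246). ∠LQA = 74.4° gives QA at -106.4° from the x-axis; with |QA| = 9.3, A = (-11.02, -3.675). The perpendicularity gives AW at right angles to QA, so AW runs at -16.40°; with |AW| = 14.7, W = (3.080, -7.826). ∠AWV = 95.5° gives WV at 68.10° from the x-axis; with |WV| = 9.6, V = (6.661, 1.081). ∠WVE = 124.0° gives VE at 124.1° from the x-axis; with |VE| = 11.5, E = (0.2138, 10.60). Then |LE| = |E − L| = 10.61.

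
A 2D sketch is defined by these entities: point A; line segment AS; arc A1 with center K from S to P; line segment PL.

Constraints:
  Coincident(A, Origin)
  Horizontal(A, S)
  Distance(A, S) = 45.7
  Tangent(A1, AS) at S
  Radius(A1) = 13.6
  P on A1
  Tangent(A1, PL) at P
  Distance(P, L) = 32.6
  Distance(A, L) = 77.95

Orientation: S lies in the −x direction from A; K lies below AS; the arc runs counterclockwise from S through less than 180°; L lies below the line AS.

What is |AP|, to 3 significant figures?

60.1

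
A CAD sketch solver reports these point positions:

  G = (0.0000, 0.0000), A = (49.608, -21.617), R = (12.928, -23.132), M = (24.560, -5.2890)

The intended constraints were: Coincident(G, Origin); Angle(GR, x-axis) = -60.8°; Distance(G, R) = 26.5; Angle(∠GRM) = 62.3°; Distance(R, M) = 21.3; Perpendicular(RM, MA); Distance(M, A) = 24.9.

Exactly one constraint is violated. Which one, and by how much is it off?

Distance(M, A) = 24.9 — off by 5.00.

G = (0.00, 0.00) ✓; GR at -60.80° ✓; |GR| = 26.50 ✓; ∠GRM = 62.30° ✓; |RM| = 21.30 ✓; ∠(RM, MA) = 90.00° ✓; |MA| = 29.90 ✗.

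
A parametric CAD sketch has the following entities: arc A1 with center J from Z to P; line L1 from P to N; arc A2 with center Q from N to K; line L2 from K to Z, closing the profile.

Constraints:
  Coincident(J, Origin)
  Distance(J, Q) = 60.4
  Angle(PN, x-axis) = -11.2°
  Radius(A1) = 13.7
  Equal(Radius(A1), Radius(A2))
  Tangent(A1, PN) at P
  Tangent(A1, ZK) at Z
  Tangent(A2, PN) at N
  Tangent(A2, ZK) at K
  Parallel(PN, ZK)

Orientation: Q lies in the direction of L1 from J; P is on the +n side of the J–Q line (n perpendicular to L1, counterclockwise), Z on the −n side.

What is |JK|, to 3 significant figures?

61.9

Tangency of A1 to both parallel lines with radius 13.7 puts P and Z at J ± 13.7·n: P = (2.66, 13.4), Z = (-2.66, -13.4). Equal radii place N and K the same way about Q: N = Q + 13.7·n = (61.9, 1.71), K = Q − 13.7·n = (56.6, -25.2). Then |JK| = |K − J| = 61.9.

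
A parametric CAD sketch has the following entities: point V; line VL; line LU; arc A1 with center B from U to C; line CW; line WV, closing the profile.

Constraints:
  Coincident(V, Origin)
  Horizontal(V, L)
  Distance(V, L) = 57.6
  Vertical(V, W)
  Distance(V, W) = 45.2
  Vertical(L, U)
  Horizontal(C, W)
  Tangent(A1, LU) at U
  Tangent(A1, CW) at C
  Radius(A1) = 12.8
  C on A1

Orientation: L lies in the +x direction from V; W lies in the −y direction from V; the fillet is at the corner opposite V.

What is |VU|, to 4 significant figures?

66.09

The virtual corner opposite V is at (57.60, -45.20). Since A1 is tangent to LU there, BU ⟂ LU and the tangent condition forces BC to be normal to CW, with radius 12.8, so the center B sits 12.8 in from both sides at B = (44.80, -32.40). That places the tangent points at U = (57.60, -32.40) on LU and C = (44.80, -45.20) on CW. Then |VU| = |U − V| = 66.09.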